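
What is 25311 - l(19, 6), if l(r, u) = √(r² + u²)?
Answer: 25311 - √397 ≈ 25291.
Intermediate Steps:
25311 - l(19, 6) = 25311 - √(19² + 6²) = 25311 - √(361 + 36) = 25311 - √397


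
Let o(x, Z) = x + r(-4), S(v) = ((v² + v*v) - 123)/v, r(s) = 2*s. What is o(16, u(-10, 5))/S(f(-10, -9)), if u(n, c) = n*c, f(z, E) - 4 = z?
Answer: 16/17 ≈ 0.94118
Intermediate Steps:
f(z, E) = 4 + z
u(n, c) = c*n
S(v) = (-123 + 2*v²)/v (S(v) = ((v² + v²) - 123)/v = (2*v² - 123)/v = (-123 + 2*v²)/v)
o(x, Z) = -8 + x (o(x, Z) = x + 2*(-4) = x - 8 = -8 + x)
o(16, u(-10, 5))/S(f(-10, -9)) = (-8 + 16)/(-123/(4 - 10) + 2*(4 - 10)) = 8/(-123/(-6) + 2*(-6)) = 8/(-123*(-⅙) - 12) = 8/(41/2 - 12) = 8/(17/2) = 8*(2/17) = 16/17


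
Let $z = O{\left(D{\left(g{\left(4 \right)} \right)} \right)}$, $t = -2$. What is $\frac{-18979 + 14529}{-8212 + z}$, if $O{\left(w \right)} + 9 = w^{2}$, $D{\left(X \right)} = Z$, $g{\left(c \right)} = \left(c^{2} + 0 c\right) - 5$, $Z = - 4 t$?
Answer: $\frac{4450}{8157} \approx 0.54554$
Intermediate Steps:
$Z = 8$ ($Z = \left(-4\right) \left(-2\right) = 8$)
$g{\left(c \right)} = -5 + c^{2}$ ($g{\left(c \right)} = \left(c^{2} + 0\right) - 5 = c^{2} - 5 = -5 + c^{2}$)
$D{\left(X \right)} = 8$
$O{\left(w \right)} = -9 + w^{2}$
$z = 55$ ($z = -9 + 8^{2} = -9 + 64 = 55$)
$\frac{-18979 + 14529}{-8212 + z} = \frac{-18979 + 14529}{-8212 + 55} = - \frac{4450}{-8157} = \left(-4450\right) \left(- \frac{1}{8157}\right) = \frac{4450}{8157}$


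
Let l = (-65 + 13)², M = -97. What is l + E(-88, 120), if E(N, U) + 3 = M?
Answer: 2604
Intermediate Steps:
E(N, U) = -100 (E(N, U) = -3 - 97 = -100)
l = 2704 (l = (-52)² = 2704)
l + E(-88, 120) = 2704 - 100 = 2604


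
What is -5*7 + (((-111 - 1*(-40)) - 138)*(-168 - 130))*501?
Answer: 31203247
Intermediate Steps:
-5*7 + (((-111 - 1*(-40)) - 138)*(-168 - 130))*501 = -35 + (((-111 + 40) - 138)*(-298))*501 = -35 + ((-71 - 138)*(-298))*501 = -35 - 209*(-298)*501 = -35 + 62282*501 = -35 + 31203282 = 31203247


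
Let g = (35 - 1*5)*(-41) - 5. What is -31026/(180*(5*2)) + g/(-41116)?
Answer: -698159/40575 ≈ -17.207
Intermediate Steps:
g = -1235 (g = (35 - 5)*(-41) - 5 = 30*(-41) - 5 = -1230 - 5 = -1235)
-31026/(180*(5*2)) + g/(-41116) = -31026/(180*(5*2)) - 1235/(-41116) = -31026/(180*10) - 1235*(-1/41116) = -31026/1800 + 65/2164 = -31026*1/1800 + 65/2164 = -5171/300 + 65/2164 = -698159/40575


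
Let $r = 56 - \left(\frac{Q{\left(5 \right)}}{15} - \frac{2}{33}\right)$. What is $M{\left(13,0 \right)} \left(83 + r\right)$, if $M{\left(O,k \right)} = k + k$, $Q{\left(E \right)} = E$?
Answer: $0$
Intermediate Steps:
$M{\left(O,k \right)} = 2 k$
$r = \frac{613}{11}$ ($r = 56 - \left(\frac{5}{15} - \frac{2}{33}\right) = 56 - \left(5 \cdot \frac{1}{15} - \frac{2}{33}\right) = 56 - \left(\frac{1}{3} - \frac{2}{33}\right) = 56 - \frac{3}{11} = \frac{613}{11} \approx 55.727$)
$M{\left(13,0 \right)} \left(83 + r\right) = 2 \cdot 0 \left(83 + \frac{613}{11}\right) = 0 \cdot \frac{1526}{11} = 0$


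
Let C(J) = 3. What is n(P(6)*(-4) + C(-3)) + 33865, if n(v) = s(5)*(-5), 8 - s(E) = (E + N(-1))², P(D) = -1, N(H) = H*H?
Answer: 34005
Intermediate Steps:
N(H) = H²
s(E) = 8 - (1 + E)² (s(E) = 8 - (E + (-1)²)² = 8 - (E + 1)² = 8 - (1 + E)²)
n(v) = 140 (n(v) = (8 - (1 + 5)²)*(-5) = (8 - 1*6²)*(-5) = (8 - 1*36)*(-5) = (8 - 36)*(-5) = -28*(-5) = 140)
n(P(6)*(-4) + C(-3)) + 33865 = 140 + 33865 = 34005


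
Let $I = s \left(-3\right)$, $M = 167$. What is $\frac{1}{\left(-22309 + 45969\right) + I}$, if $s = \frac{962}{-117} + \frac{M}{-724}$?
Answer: $\frac{2172}{51444599} \approx 4.222 \cdot 10^{-5}$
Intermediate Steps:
$s = - \frac{55079}{6516}$ ($s = \frac{962}{-117} + \frac{167}{-724} = 962 \left(- \frac{1}{117}\right) + 167 \left(- \frac{1}{724}\right) = - \frac{74}{9} - \frac{167}{724} = - \frac{55079}{6516} \approx -8.4529$)
$I = \frac{55079}{2172}$ ($I = \left(- \frac{55079}{6516}\right) \left(-3\right) = \frac{55079}{2172} \approx 25.359$)
$\frac{1}{\left(-22309 + 45969\right) + I} = \frac{1}{\left(-22309 + 45969\right) + \frac{55079}{2172}} = \frac{1}{23660 + \frac{55079}{2172}} = \frac{1}{\frac{51444599}{2172}} = \frac{2172}{51444599}$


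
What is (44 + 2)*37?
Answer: 1702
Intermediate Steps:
(44 + 2)*37 = 46*37 = 1702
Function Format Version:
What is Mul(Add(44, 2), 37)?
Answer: 1702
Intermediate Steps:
Mul(Add(44, 2), 37) = Mul(46, 37) = 1702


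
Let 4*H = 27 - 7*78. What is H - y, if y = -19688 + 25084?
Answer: -22103/4 ≈ -5525.8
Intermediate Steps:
H = -519/4 (H = (27 - 7*78)/4 = (27 - 546)/4 = (¼)*(-519) = -519/4 ≈ -129.75)
y = 5396
H - y = -519/4 - 1*5396 = -519/4 - 5396 = -22103/4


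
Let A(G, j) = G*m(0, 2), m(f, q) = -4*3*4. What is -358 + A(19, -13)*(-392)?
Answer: 357146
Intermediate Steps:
m(f, q) = -48 (m(f, q) = -12*4 = -48)
A(G, j) = -48*G (A(G, j) = G*(-48) = -48*G)
-358 + A(19, -13)*(-392) = -358 - 48*19*(-392) = -358 - 912*(-392) = -358 + 357504 = 357146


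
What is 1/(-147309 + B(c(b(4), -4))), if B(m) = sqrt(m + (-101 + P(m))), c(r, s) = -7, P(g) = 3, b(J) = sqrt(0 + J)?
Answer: -49103/7233313862 - I*sqrt(105)/21699941586 ≈ -6.7885e-6 - 4.7221e-10*I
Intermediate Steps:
b(J) = sqrt(J)
B(m) = sqrt(-98 + m) (B(m) = sqrt(m + (-101 + 3)) = sqrt(m - 98) = sqrt(-98 + m))
1/(-147309 + B(c(b(4), -4))) = 1/(-147309 + sqrt(-98 - 7)) = 1/(-147309 + sqrt(-105)) = 1/(-147309 + I*sqrt(105))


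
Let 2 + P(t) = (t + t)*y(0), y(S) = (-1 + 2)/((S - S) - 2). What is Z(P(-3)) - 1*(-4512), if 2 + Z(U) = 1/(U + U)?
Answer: 9021/2 ≈ 4510.5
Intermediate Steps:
y(S) = -½ (y(S) = 1/(0 - 2) = 1/(-2) = 1*(-½) = -½)
P(t) = -2 - t (P(t) = -2 + (t + t)*(-½) = -2 + (2*t)*(-½) = -2 - t)
Z(U) = -2 + 1/(2*U) (Z(U) = -2 + 1/(U + U) = -2 + 1/(2*U))
Z(P(-3)) - 1*(-4512) = (-2 + 1/(2*(-2 - 1*(-3)))) - 1*(-4512) = (-2 + 1/(2*(-2 + 3))) + 4512 = (-2 + (½)/1) + 4512 = (-2 + (½)*1) + 4512 = (-2 + ½) + 4512 = -3/2 + 4512 = 9021/2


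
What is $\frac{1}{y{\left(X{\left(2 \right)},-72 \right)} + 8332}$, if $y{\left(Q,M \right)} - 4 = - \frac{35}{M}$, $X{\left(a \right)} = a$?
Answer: $\frac{72}{600227} \approx 0.00011995$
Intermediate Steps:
$y{\left(Q,M \right)} = 4 - \frac{35}{M}$
$\frac{1}{y{\left(X{\left(2 \right)},-72 \right)} + 8332} = \frac{1}{\left(4 - \frac{35}{-72}\right) + 8332} = \frac{1}{\left(4 - - \frac{35}{72}\right) + 8332} = \frac{1}{\left(4 + \frac{35}{72}\right) + 8332} = \frac{1}{\frac{323}{72} + 8332} = \frac{1}{\frac{600227}{72}} = \frac{72}{600227}$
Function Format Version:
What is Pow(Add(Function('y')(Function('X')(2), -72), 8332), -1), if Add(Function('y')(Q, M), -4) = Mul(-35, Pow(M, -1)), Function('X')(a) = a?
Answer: Rational(72, 600227) ≈ 0.00011995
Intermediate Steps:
Function('y')(Q, M) = Add(4, Mul(-35, Pow(M, -1)))
Pow(Add(Function('y')(Function('X')(2), -72), 8332), -1) = Pow(Add(Add(4, Mul(-35, Pow(-72, -1))), 8332), -1) = Pow(Add(Add(4, Mul(-35, Rational(-1, 72))), 8332), -1) = Pow(Add(Add(4, Rational(35, 72)), 8332), -1) = Pow(Add(Rational(323, 72), 8332), -1) = Pow(Rational(600227, 72), -1) = Rational(72, 600227)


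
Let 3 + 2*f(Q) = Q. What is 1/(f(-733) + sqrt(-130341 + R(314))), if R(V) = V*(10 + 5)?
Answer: -368/261055 - 9*I*sqrt(1551)/261055 ≈ -0.0014097 - 0.0013577*I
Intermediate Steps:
R(V) = 15*V (R(V) = V*15 = 15*V)
f(Q) = -3/2 + Q/2
1/(f(-733) + sqrt(-130341 + R(314))) = 1/((-3/2 + (1/2)*(-733)) + sqrt(-130341 + 15*314)) = 1/((-3/2 - 733/2) + sqrt(-130341 + 4710)) = 1/(-368 + sqrt(-125631)) = 1/(-368 + 9*I*sqrt(1551))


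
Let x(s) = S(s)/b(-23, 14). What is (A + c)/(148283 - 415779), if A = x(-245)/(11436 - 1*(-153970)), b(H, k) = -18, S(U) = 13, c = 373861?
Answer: -38382736075/27462688992 ≈ -1.3976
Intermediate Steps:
x(s) = -13/18 (x(s) = 13/(-18) = 13*(-1/18) = -13/18)
A = -13/2977308 (A = -13/(18*(11436 - 1*(-153970))) = -13/(18*(11436 + 153970)) = -13/18/165406 = -13/18*1/165406 = -13/2977308 ≈ -4.3664e-6)
(A + c)/(148283 - 415779) = (-13/2977308 + 373861)/(148283 - 415779) = (1113099346175/2977308)/(-267496) = (1113099346175/2977308)*(-1/267496) = -38382736075/27462688992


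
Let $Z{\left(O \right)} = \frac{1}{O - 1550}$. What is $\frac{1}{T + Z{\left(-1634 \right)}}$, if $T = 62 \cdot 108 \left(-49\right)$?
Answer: $- \frac{3184}{1044683137} \approx -3.0478 \cdot 10^{-6}$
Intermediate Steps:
$T = -328104$ ($T = 6696 \left(-49\right) = -328104$)
$Z{\left(O \right)} = \frac{1}{-1550 + O}$
$\frac{1}{T + Z{\left(-1634 \right)}} = \frac{1}{-328104 + \frac{1}{-1550 - 1634}} = \frac{1}{-328104 + \frac{1}{-3184}} = \frac{1}{-328104 - \frac{1}{3184}} = \frac{1}{- \frac{1044683137}{3184}} = - \frac{3184}{1044683137}$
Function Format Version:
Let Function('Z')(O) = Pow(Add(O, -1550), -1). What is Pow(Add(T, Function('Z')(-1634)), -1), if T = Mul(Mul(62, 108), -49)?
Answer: Rational(-3184, 1044683137) ≈ -3.0478e-6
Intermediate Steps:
T = -328104 (T = Mul(6696, -49) = -328104)
Function('Z')(O) = Pow(Add(-1550, O), -1)
Pow(Add(T, Function('Z')(-1634)), -1) = Pow(Add(-328104, Pow(Add(-1550, -1634), -1)), -1) = Pow(Add(-328104, Pow(-3184, -1)), -1) = Pow(Add(-328104, Rational(-1, 3184)), -1) = Pow(Rational(-1044683137, 3184), -1) = Rational(-3184, 1044683137)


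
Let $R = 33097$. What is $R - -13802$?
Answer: $46899$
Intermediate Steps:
$R - -13802 = 33097 - -13802 = 33097 + 13802 = 46899$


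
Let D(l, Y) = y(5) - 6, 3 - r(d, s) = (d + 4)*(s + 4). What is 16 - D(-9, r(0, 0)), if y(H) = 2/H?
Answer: 108/5 ≈ 21.600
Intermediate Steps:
r(d, s) = 3 - (4 + d)*(4 + s) (r(d, s) = 3 - (d + 4)*(s + 4) = 3 - (4 + d)*(4 + s))
D(l, Y) = -28/5 (D(l, Y) = 2/5 - 6 = -28/5)
16 - D(-9, r(0, 0)) = 16 - 1*(-28/5) = 16 + 28/5 = 108/5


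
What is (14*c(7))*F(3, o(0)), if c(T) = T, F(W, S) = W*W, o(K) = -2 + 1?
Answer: 882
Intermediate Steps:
o(K) = -1
F(W, S) = W²
(14*c(7))*F(3, o(0)) = (14*7)*3² = 98*9 = 882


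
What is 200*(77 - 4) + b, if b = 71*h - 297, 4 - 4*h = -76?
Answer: 15723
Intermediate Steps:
h = 20 (h = 1 - ¼*(-76) = 1 + 19 = 20)
b = 1123 (b = 71*20 - 297 = 1420 - 297 = 1123)
200*(77 - 4) + b = 200*(77 - 4) + 1123 = 200*73 + 1123 = 14600 + 1123 = 15723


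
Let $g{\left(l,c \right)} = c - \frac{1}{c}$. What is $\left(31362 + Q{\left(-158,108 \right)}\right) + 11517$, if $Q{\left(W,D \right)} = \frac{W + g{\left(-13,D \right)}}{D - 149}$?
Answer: $\frac{189873613}{4428} \approx 42880.0$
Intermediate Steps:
$Q{\left(W,D \right)} = \frac{D + W - \frac{1}{D}}{-149 + D}$ ($Q{\left(W,D \right)} = \frac{W + \left(D - \frac{1}{D}\right)}{D - 149} = \frac{D + W - \frac{1}{D}}{-149 + D}$)
$\left(31362 + Q{\left(-158,108 \right)}\right) + 11517 = \left(31362 + \frac{-1 + 108^{2} + 108 \left(-158\right)}{108 \left(-149 + 108\right)}\right) + 11517 = \left(31362 + \frac{-1 + 11664 - 17064}{108 \left(-41\right)}\right) + 11517 = \left(31362 + \frac{1}{108} \left(- \frac{1}{41}\right) \left(-5401\right)\right) + 11517 = \left(31362 + \frac{5401}{4428}\right) + 11517 = \frac{138876337}{4428} + 11517 = \frac{189873613}{4428}$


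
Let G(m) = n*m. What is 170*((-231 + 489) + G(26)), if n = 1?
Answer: 48280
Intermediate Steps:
G(m) = m (G(m) = 1*m = m)
170*((-231 + 489) + G(26)) = 170*((-231 + 489) + 26) = 170*(258 + 26) = 170*284 = 48280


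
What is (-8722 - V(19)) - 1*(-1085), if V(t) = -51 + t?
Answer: -7605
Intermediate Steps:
(-8722 - V(19)) - 1*(-1085) = (-8722 - (-51 + 19)) - 1*(-1085) = (-8722 - 1*(-32)) + 1085 = (-8722 + 32) + 1085 = -8690 + 1085 = -7605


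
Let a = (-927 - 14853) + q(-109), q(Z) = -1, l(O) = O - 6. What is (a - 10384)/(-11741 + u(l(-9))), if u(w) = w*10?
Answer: 26165/11891 ≈ 2.2004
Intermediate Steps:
l(O) = -6 + O
a = -15781 (a = (-927 - 14853) - 1 = -15780 - 1 = -15781)
u(w) = 10*w
(a - 10384)/(-11741 + u(l(-9))) = (-15781 - 10384)/(-11741 + 10*(-6 - 9)) = -26165/(-11741 + 10*(-15)) = -26165/(-11741 - 150) = -26165/(-11891) = -26165*(-1/11891) = 26165/11891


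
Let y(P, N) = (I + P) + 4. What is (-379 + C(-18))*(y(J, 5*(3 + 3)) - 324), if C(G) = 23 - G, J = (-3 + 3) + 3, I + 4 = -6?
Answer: 110526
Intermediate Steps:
I = -10 (I = -4 - 6 = -10)
J = 3 (J = 0 + 3 = 3)
y(P, N) = -6 + P (y(P, N) = (-10 + P) + 4 = -6 + P)
(-379 + C(-18))*(y(J, 5*(3 + 3)) - 324) = (-379 + (23 - 1*(-18)))*((-6 + 3) - 324) = (-379 + (23 + 18))*(-3 - 324) = (-379 + 41)*(-327) = -338*(-327) = 110526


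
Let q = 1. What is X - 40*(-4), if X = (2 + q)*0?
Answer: 160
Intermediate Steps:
X = 0 (X = (2 + 1)*0 = 3*0 = 0)
X - 40*(-4) = 0 - 40*(-4) = 0 + 160 = 160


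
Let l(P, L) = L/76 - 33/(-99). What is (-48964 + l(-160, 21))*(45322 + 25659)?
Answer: -792407253593/228 ≈ -3.4755e+9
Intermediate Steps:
l(P, L) = ⅓ + L/76 (l(P, L) = L*(1/76) - 33*(-1/99) = L/76 + ⅓ = ⅓ + L/76)
(-48964 + l(-160, 21))*(45322 + 25659) = (-48964 + (⅓ + (1/76)*21))*(45322 + 25659) = (-48964 + (⅓ + 21/76))*70981 = (-48964 + 139/228)*70981 = -11163653/228*70981 = -792407253593/228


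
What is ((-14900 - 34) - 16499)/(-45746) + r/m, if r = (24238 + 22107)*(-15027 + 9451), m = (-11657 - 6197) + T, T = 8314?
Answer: 591098419097/21820842 ≈ 27089.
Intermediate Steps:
m = -9540 (m = (-11657 - 6197) + 8314 = -17854 + 8314 = -9540)
r = -258419720 (r = 46345*(-5576) = -258419720)
((-14900 - 34) - 16499)/(-45746) + r/m = ((-14900 - 34) - 16499)/(-45746) - 258419720/(-9540) = (-14934 - 16499)*(-1/45746) - 258419720*(-1/9540) = -31433*(-1/45746) + 12920986/477 = 31433/45746 + 12920986/477 = 591098419097/21820842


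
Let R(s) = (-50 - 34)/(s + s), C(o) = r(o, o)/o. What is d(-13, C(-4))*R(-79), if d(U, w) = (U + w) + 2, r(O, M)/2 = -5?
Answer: -357/79 ≈ -4.5190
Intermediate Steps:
r(O, M) = -10 (r(O, M) = 2*(-5) = -10)
C(o) = -10/o
d(U, w) = 2 + U + w
R(s) = -42/s (R(s) = -84*1/(2*s) = -42/s)
d(-13, C(-4))*R(-79) = (2 - 13 - 10/(-4))*(-42/(-79)) = (2 - 13 - 10*(-¼))*(-42*(-1/79)) = (2 - 13 + 5/2)*(42/79) = -17/2*42/79 = -357/79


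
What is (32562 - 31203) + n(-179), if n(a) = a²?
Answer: 33400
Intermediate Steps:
(32562 - 31203) + n(-179) = (32562 - 31203) + (-179)² = 1359 + 32041 = 33400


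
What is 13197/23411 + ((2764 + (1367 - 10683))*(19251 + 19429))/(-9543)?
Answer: 1977735835977/74470391 ≈ 26557.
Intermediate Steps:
13197/23411 + ((2764 + (1367 - 10683))*(19251 + 19429))/(-9543) = 13197*(1/23411) + ((2764 - 9316)*38680)*(-1/9543) = 13197/23411 - 6552*38680*(-1/9543) = 13197/23411 - 253431360*(-1/9543) = 13197/23411 + 84477120/3181 = 1977735835977/74470391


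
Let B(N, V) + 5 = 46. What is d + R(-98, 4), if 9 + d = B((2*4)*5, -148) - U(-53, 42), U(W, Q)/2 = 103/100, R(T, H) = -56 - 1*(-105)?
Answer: 3947/50 ≈ 78.940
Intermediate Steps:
R(T, H) = 49 (R(T, H) = -56 + 105 = 49)
B(N, V) = 41 (B(N, V) = -5 + 46 = 41)
U(W, Q) = 103/50 (U(W, Q) = 2*(103/100) = 103/50)
d = 1497/50 (d = -9 + (41 - 1*103/50) = -9 + (41 - 103/50) = -9 + 1947/50 = 1497/50 ≈ 29.940)
d + R(-98, 4) = 1497/50 + 49 = 3947/50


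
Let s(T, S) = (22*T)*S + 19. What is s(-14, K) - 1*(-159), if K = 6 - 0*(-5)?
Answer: -1670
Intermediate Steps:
K = 6 (K = 6 - 1*0 = 6 + 0 = 6)
s(T, S) = 19 + 22*S*T (s(T, S) = 22*S*T + 19 = 19 + 22*S*T)
s(-14, K) - 1*(-159) = (19 + 22*6*(-14)) - 1*(-159) = (19 - 1848) + 159 = -1829 + 159 = -1670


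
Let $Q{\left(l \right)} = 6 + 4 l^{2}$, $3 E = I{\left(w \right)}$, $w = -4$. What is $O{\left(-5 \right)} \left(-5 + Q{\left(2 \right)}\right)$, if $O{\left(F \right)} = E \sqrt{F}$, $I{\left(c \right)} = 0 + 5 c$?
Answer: $- \frac{340 i \sqrt{5}}{3} \approx - 253.42 i$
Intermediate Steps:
$I{\left(c \right)} = 5 c$
$E = - \frac{20}{3}$ ($E = \frac{5 \left(-4\right)}{3} = \frac{1}{3} \left(-20\right) = - \frac{20}{3} \approx -6.6667$)
$O{\left(F \right)} = - \frac{20 \sqrt{F}}{3}$
$O{\left(-5 \right)} \left(-5 + Q{\left(2 \right)}\right) = - \frac{20 \sqrt{-5}}{3} \left(-5 + \left(6 + 4 \cdot 2^{2}\right)\right) = - \frac{20 i \sqrt{5}}{3} \left(-5 + \left(6 + 4 \cdot 4\right)\right) = - \frac{20 i \sqrt{5}}{3} \left(-5 + \left(6 + 16\right)\right) = - \frac{20 i \sqrt{5}}{3} \left(-5 + 22\right) = - \frac{20 i \sqrt{5}}{3} \cdot 17 = - \frac{340 i \sqrt{5}}{3}$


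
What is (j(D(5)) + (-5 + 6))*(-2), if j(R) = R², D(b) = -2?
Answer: -10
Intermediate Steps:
(j(D(5)) + (-5 + 6))*(-2) = ((-2)² + (-5 + 6))*(-2) = (4 + 1)*(-2) = 5*(-2) = -10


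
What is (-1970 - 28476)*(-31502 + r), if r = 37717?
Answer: -189221890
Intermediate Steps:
(-1970 - 28476)*(-31502 + r) = (-1970 - 28476)*(-31502 + 37717) = -30446*6215 = -189221890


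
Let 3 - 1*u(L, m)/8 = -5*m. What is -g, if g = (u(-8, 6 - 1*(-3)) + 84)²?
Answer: -219024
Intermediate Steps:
u(L, m) = 24 + 40*m (u(L, m) = 24 - (-40)*m = 24 + 40*m)
g = 219024 (g = ((24 + 40*(6 - 1*(-3))) + 84)² = ((24 + 40*(6 + 3)) + 84)² = ((24 + 40*9) + 84)² = ((24 + 360) + 84)² = (384 + 84)² = 468² = 219024)
-g = -1*219024 = -219024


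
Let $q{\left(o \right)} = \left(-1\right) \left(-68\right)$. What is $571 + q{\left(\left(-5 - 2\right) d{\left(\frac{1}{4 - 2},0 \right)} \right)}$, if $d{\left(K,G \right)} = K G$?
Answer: $639$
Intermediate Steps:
$d{\left(K,G \right)} = G K$
$q{\left(o \right)} = 68$
$571 + q{\left(\left(-5 - 2\right) d{\left(\frac{1}{4 - 2},0 \right)} \right)} = 571 + 68 = 639$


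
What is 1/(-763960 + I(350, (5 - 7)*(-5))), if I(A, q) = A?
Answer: -1/763610 ≈ -1.3096e-6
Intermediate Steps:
1/(-763960 + I(350, (5 - 7)*(-5))) = 1/(-763960 + 350) = 1/(-763610) = -1/763610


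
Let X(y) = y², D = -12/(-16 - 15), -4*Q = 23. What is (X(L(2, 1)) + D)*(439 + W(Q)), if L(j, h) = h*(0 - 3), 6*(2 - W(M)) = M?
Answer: 1028879/248 ≈ 4148.7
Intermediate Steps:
Q = -23/4 (Q = -¼*23 = -23/4 ≈ -5.7500)
W(M) = 2 - M/6
L(j, h) = -3*h (L(j, h) = h*(-3) = -3*h)
D = 12/31 (D = -12/(-31) = -1/31*(-12) = 12/31 ≈ 0.38710)
(X(L(2, 1)) + D)*(439 + W(Q)) = ((-3*1)² + 12/31)*(439 + (2 - ⅙*(-23/4))) = ((-3)² + 12/31)*(439 + (2 + 23/24)) = (9 + 12/31)*(439 + 71/24) = (291/31)*(10607/24) = 1028879/248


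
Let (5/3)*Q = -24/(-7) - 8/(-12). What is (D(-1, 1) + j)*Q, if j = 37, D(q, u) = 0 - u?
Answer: 3096/35 ≈ 88.457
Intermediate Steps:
D(q, u) = -u
Q = 86/35 (Q = 3*(-24/(-7) - 8/(-12))/5 = 3*(-24*(-⅐) - 8*(-1/12))/5 = 3*(24/7 + ⅔)/5 = (⅗)*(86/21) = 86/35 ≈ 2.4571)
(D(-1, 1) + j)*Q = (-1*1 + 37)*(86/35) = (-1 + 37)*(86/35) = 36*(86/35) = 3096/35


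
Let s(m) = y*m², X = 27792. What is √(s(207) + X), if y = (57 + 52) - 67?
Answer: 15*√8122 ≈ 1351.8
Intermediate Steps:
y = 42 (y = 109 - 67 = 42)
s(m) = 42*m²
√(s(207) + X) = √(42*207² + 27792) = √(42*42849 + 27792) = √(1799658 + 27792) = √1827450 = 15*√8122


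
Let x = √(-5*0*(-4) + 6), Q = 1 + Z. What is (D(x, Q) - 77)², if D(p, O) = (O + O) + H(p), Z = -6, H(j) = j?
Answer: (-87 + √6)² ≈ 7148.8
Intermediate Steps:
Q = -5 (Q = 1 - 6 = -5)
x = √6 (x = √(0*(-4) + 6) = √(0 + 6) = √6 ≈ 2.4495)
D(p, O) = p + 2*O (D(p, O) = (O + O) + p = 2*O + p = p + 2*O)
(D(x, Q) - 77)² = ((√6 + 2*(-5)) - 77)² = ((√6 - 10) - 77)² = ((-10 + √6) - 77)² = (-87 + √6)²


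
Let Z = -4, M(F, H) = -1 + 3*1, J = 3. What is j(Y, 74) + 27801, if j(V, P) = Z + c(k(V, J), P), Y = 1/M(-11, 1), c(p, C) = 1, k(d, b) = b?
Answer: 27798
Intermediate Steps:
M(F, H) = 2 (M(F, H) = -1 + 3 = 2)
Y = ½ (Y = 1/2 = ½ ≈ 0.50000)
j(V, P) = -3 (j(V, P) = -4 + 1 = -3)
j(Y, 74) + 27801 = -3 + 27801 = 27798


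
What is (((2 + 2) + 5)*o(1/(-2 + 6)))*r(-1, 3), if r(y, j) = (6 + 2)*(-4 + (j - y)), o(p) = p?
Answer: 0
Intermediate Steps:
r(y, j) = -32 - 8*y + 8*j (r(y, j) = 8*(-4 + j - y) = -32 - 8*y + 8*j)
(((2 + 2) + 5)*o(1/(-2 + 6)))*r(-1, 3) = (((2 + 2) + 5)/(-2 + 6))*(-32 - 8*(-1) + 8*3) = ((4 + 5)/4)*(-32 + 8 + 24) = (9*(1/4))*0 = (9/4)*0 = 0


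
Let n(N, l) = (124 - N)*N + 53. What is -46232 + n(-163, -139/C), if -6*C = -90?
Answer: -92960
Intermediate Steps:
C = 15 (C = -⅙*(-90) = 15)
n(N, l) = 53 + N*(124 - N) (n(N, l) = N*(124 - N) + 53 = 53 + N*(124 - N))
-46232 + n(-163, -139/C) = -46232 + (53 - 1*(-163)² + 124*(-163)) = -46232 + (53 - 1*26569 - 20212) = -46232 + (53 - 26569 - 20212) = -46232 - 46728 = -92960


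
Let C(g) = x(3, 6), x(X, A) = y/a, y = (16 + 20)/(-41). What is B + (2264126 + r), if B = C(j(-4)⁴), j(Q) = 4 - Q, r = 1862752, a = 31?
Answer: 5245261902/1271 ≈ 4.1269e+6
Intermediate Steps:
y = -36/41 (y = 36*(-1/41) = -36/41 ≈ -0.87805)
x(X, A) = -36/1271 (x(X, A) = -36/41/31 = -36/41*1/31 = -36/1271)
C(g) = -36/1271
B = -36/1271 ≈ -0.028324
B + (2264126 + r) = -36/1271 + (2264126 + 1862752) = -36/1271 + 4126878 = 5245261902/1271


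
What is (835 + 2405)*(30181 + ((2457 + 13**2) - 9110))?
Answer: 76778280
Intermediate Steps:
(835 + 2405)*(30181 + ((2457 + 13**2) - 9110)) = 3240*(30181 + ((2457 + 169) - 9110)) = 3240*(30181 + (2626 - 9110)) = 3240*(30181 - 6484) = 3240*23697 = 76778280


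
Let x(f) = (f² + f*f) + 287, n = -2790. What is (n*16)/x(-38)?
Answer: -8928/635 ≈ -14.060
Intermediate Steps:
x(f) = 287 + 2*f² (x(f) = (f² + f²) + 287 = 2*f² + 287 = 287 + 2*f²)
(n*16)/x(-38) = (-2790*16)/(287 + 2*(-38)²) = -44640/(287 + 2*1444) = -44640/(287 + 2888) = -44640/3175 = -44640*1/3175 = -8928/635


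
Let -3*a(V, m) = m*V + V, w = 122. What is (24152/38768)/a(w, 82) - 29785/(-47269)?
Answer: 1461139586527/2319518002324 ≈ 0.62993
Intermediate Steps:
a(V, m) = -V/3 - V*m/3 (a(V, m) = -(m*V + V)/3 = -(V*m + V)/3 = -(V + V*m)/3 = -V/3 - V*m/3)
(24152/38768)/a(w, 82) - 29785/(-47269) = (24152/38768)/((-1/3*122*(1 + 82))) - 29785/(-47269) = (24152*(1/38768))/((-1/3*122*83)) - 29785*(-1/47269) = 3019/(4846*(-10126/3)) + 29785/47269 = (3019/4846)*(-3/10126) + 29785/47269 = -9057/49070596 + 29785/47269 = 1461139586527/2319518002324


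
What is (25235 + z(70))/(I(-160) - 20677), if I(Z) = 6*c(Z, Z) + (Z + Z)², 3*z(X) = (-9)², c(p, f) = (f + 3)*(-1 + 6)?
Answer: 25262/77013 ≈ 0.32802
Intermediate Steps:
c(p, f) = 15 + 5*f (c(p, f) = (3 + f)*5 = 15 + 5*f)
z(X) = 27 (z(X) = (⅓)*(-9)² = (⅓)*81 = 27)
I(Z) = 90 + 4*Z² + 30*Z (I(Z) = 6*(15 + 5*Z) + (Z + Z)² = (90 + 30*Z) + (2*Z)² = (90 + 30*Z) + 4*Z² = 90 + 4*Z² + 30*Z)
(25235 + z(70))/(I(-160) - 20677) = (25235 + 27)/((90 + 4*(-160)² + 30*(-160)) - 20677) = 25262/((90 + 4*25600 - 4800) - 20677) = 25262/((90 + 102400 - 4800) - 20677) = 25262/(97690 - 20677) = 25262/77013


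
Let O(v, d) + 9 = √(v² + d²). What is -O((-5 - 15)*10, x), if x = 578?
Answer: 9 - 2*√93521 ≈ -602.62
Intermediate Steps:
O(v, d) = -9 + √(d² + v²) (O(v, d) = -9 + √(v² + d²) = -9 + √(d² + v²))
-O((-5 - 15)*10, x) = -(-9 + √(578² + ((-5 - 15)*10)²)) = -(-9 + √(334084 + (-20*10)²)) = -(-9 + √(334084 + (-200)²)) = -(-9 + √(334084 + 40000)) = -(-9 + √374084) = -(-9 + 2*√93521) = 9 - 2*√93521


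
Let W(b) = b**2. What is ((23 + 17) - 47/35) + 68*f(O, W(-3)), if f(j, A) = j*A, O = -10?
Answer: -212847/35 ≈ -6081.3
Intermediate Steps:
f(j, A) = A*j
((23 + 17) - 47/35) + 68*f(O, W(-3)) = ((23 + 17) - 47/35) + 68*((-3)**2*(-10)) = (40 - 47*1/35) + 68*(9*(-10)) = (40 - 47/35) + 68*(-90) = 1353/35 - 6120 = -212847/35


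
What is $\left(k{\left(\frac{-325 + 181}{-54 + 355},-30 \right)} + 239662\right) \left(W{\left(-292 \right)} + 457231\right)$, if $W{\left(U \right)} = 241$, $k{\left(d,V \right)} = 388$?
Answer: $109816153600$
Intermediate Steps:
$\left(k{\left(\frac{-325 + 181}{-54 + 355},-30 \right)} + 239662\right) \left(W{\left(-292 \right)} + 457231\right) = \left(388 + 239662\right) \left(241 + 457231\right) = 240050 \cdot 457472 = 109816153600$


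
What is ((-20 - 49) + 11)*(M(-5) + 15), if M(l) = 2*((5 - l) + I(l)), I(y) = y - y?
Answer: -2030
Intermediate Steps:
I(y) = 0
M(l) = 10 - 2*l (M(l) = 2*((5 - l) + 0) = 2*(5 - l) = 10 - 2*l)
((-20 - 49) + 11)*(M(-5) + 15) = ((-20 - 49) + 11)*((10 - 2*(-5)) + 15) = (-69 + 11)*((10 + 10) + 15) = -58*(20 + 15) = -58*35 = -2030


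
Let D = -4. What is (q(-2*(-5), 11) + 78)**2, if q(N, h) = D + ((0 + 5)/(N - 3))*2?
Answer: 278784/49 ≈ 5689.5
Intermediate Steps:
q(N, h) = -4 + 10/(-3 + N) (q(N, h) = -4 + ((0 + 5)/(N - 3))*2 = -4 + (5/(-3 + N))*2 = -4 + 10/(-3 + N))
(q(-2*(-5), 11) + 78)**2 = (2*(11 - (-4)*(-5))/(-3 - 2*(-5)) + 78)**2 = (2*(11 - 2*10)/(-3 + 10) + 78)**2 = (2*(11 - 20)/7 + 78)**2 = (2*(1/7)*(-9) + 78)**2 = (-18/7 + 78)**2 = (528/7)**2 = 278784/49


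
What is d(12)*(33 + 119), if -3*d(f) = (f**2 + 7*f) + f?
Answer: -12160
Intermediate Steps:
d(f) = -8*f/3 - f**2/3 (d(f) = -((f**2 + 7*f) + f)/3 = -(f**2 + 8*f)/3 = -8*f/3 - f**2/3)
d(12)*(33 + 119) = (-1/3*12*(8 + 12))*(33 + 119) = -1/3*12*20*152 = -80*152 = -12160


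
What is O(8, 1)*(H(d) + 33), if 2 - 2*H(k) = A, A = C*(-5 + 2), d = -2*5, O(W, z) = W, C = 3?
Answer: 308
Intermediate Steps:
d = -10
A = -9 (A = 3*(-5 + 2) = 3*(-3) = -9)
H(k) = 11/2 (H(k) = 1 - 1/2*(-9) = 1 + 9/2 = 11/2)
O(8, 1)*(H(d) + 33) = 8*(11/2 + 33) = 8*(77/2) = 308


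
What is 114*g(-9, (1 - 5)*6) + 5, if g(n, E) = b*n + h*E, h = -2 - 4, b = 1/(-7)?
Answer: 115973/7 ≈ 16568.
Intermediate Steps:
b = -⅐ ≈ -0.14286
h = -6
g(n, E) = -6*E - n/7 (g(n, E) = -n/7 - 6*E = -6*E - n/7)
114*g(-9, (1 - 5)*6) + 5 = 114*(-6*(1 - 5)*6 - ⅐*(-9)) + 5 = 114*(-(-24)*6 + 9/7) + 5 = 114*(-6*(-24) + 9/7) + 5 = 114*(144 + 9/7) + 5 = 114*(1017/7) + 5 = 115938/7 + 5 = 115973/7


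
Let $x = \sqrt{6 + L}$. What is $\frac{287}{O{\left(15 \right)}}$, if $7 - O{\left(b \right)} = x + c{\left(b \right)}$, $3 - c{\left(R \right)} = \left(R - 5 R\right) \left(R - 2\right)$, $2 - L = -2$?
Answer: $- \frac{111356}{301083} + \frac{287 \sqrt{10}}{602166} \approx -0.36834$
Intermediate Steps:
$L = 4$ ($L = 2 - -2 = 2 + 2 = 4$)
$c{\left(R \right)} = 3 + 4 R \left(-2 + R\right)$ ($c{\left(R \right)} = 3 - \left(R - 5 R\right) \left(R - 2\right) = 3 - - 4 R \left(-2 + R\right) = 3 + 4 R \left(-2 + R\right)$)
$x = \sqrt{10}$ ($x = \sqrt{6 + 4} = \sqrt{10} \approx 3.1623$)
$O{\left(b \right)} = 4 - \sqrt{10} - 4 b^{2} + 8 b$ ($O{\left(b \right)} = 7 - \left(\sqrt{10} + \left(3 - 8 b + 4 b^{2}\right)\right) = 7 - \left(3 + \sqrt{10} - 8 b + 4 b^{2}\right) = 4 - \sqrt{10} - 4 b^{2} + 8 b$)
$\frac{287}{O{\left(15 \right)}} = \frac{287}{4 - \sqrt{10} - 4 \cdot 15^{2} + 8 \cdot 15} = \frac{287}{4 - \sqrt{10} - 900 + 120} = \frac{287}{-776 - \sqrt{10}}$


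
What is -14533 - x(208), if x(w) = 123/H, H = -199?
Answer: -2891944/199 ≈ -14532.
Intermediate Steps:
x(w) = -123/199 (x(w) = 123/(-199) = 123*(-1/199) = -123/199)
-14533 - x(208) = -14533 - 1*(-123/199) = -14533 + 123/199 = -2891944/199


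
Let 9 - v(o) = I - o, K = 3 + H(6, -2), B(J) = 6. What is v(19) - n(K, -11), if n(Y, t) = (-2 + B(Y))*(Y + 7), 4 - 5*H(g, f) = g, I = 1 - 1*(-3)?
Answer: -72/5 ≈ -14.400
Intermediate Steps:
I = 4 (I = 1 + 3 = 4)
H(g, f) = ⅘ - g/5
K = 13/5 (K = 3 + (⅘ - ⅕*6) = 3 + (⅘ - 6/5) = 3 - ⅖ = 13/5 ≈ 2.6000)
n(Y, t) = 28 + 4*Y (n(Y, t) = (-2 + 6)*(Y + 7) = 4*(7 + Y) = 28 + 4*Y)
v(o) = 5 + o (v(o) = 9 - (4 - o) = 9 + (-4 + o) = 5 + o)
v(19) - n(K, -11) = (5 + 19) - (28 + 4*(13/5)) = 24 - (28 + 52/5) = 24 - 1*192/5 = 24 - 192/5 = -72/5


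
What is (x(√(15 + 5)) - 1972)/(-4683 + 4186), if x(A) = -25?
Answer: 1997/497 ≈ 4.0181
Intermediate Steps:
(x(√(15 + 5)) - 1972)/(-4683 + 4186) = (-25 - 1972)/(-4683 + 4186) = -1997/(-497) = -1997*(-1/497) = 1997/497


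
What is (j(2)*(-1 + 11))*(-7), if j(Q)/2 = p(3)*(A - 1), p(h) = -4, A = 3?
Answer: 1120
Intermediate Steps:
j(Q) = -16 (j(Q) = 2*(-4*(3 - 1)) = 2*(-4*2) = 2*(-8) = -16)
(j(2)*(-1 + 11))*(-7) = -16*(-1 + 11)*(-7) = -16*10*(-7) = -160*(-7) = 1120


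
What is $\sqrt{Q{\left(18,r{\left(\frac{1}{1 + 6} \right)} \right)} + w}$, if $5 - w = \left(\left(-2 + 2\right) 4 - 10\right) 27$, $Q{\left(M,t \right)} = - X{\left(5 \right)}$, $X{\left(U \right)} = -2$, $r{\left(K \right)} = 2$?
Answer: $\sqrt{277} \approx 16.643$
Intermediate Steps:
$Q{\left(M,t \right)} = 2$ ($Q{\left(M,t \right)} = \left(-1\right) \left(-2\right) = 2$)
$w = 275$ ($w = 5 - \left(\left(-2 + 2\right) 4 - 10\right) 27 = 5 - \left(0 \cdot 4 - 10\right) 27 = 5 - \left(0 - 10\right) 27 = 5 - \left(-10\right) 27 = 5 - -270 = 5 + 270 = 275$)
$\sqrt{Q{\left(18,r{\left(\frac{1}{1 + 6} \right)} \right)} + w} = \sqrt{2 + 275} = \sqrt{277}$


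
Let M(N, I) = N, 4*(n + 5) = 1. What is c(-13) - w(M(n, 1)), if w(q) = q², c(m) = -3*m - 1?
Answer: 247/16 ≈ 15.438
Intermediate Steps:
n = -19/4 (n = -5 + (¼)*1 = -5 + ¼ = -19/4 ≈ -4.7500)
c(m) = -1 - 3*m
c(-13) - w(M(n, 1)) = (-1 - 3*(-13)) - (-19/4)² = (-1 + 39) - 1*361/16 = 38 - 361/16 = 247/16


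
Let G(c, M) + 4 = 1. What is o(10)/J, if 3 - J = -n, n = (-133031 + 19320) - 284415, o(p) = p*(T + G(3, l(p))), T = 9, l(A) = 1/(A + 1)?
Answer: -60/398123 ≈ -0.00015071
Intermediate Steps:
l(A) = 1/(1 + A)
G(c, M) = -3 (G(c, M) = -4 + 1 = -3)
o(p) = 6*p (o(p) = p*(9 - 3) = p*6 = 6*p)
n = -398126 (n = -113711 - 284415 = -398126)
J = -398123 (J = 3 - (-1)*(-398126) = 3 - 1*398126 = 3 - 398126 = -398123)
o(10)/J = (6*10)/(-398123) = 60*(-1/398123) = -60/398123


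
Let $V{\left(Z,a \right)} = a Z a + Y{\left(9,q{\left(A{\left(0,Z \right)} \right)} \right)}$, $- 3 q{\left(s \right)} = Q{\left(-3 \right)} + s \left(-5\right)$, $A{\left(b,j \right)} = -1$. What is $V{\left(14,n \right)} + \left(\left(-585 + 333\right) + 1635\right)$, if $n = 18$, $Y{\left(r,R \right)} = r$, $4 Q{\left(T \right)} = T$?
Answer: $5928$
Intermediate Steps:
$Q{\left(T \right)} = \frac{T}{4}$
$q{\left(s \right)} = \frac{1}{4} + \frac{5 s}{3}$ ($q{\left(s \right)} = - \frac{\frac{1}{4} \left(-3\right) + s \left(-5\right)}{3} = - \frac{- \frac{3}{4} - 5 s}{3} = \frac{1}{4} + \frac{5 s}{3}$)
$V{\left(Z,a \right)} = 9 + Z a^{2}$ ($V{\left(Z,a \right)} = a Z a + 9 = Z a a + 9 = Z a^{2} + 9 = 9 + Z a^{2}$)
$V{\left(14,n \right)} + \left(\left(-585 + 333\right) + 1635\right) = \left(9 + 14 \cdot 18^{2}\right) + \left(\left(-585 + 333\right) + 1635\right) = \left(9 + 14 \cdot 324\right) + \left(-252 + 1635\right) = \left(9 + 4536\right) + 1383 = 4545 + 1383 = 5928$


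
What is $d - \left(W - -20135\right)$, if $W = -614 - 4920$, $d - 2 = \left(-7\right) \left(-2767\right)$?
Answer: $4770$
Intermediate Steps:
$d = 19371$ ($d = 2 - -19369 = 2 + 19369 = 19371$)
$W = -5534$ ($W = -614 - 4920 = -5534$)
$d - \left(W - -20135\right) = 19371 - \left(-5534 - -20135\right) = 19371 - \left(-5534 + 20135\right) = 19371 - 14601 = 4770$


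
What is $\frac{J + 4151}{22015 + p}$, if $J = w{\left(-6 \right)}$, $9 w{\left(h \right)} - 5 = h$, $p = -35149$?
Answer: $- \frac{18679}{59103} \approx -0.31604$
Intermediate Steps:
$w{\left(h \right)} = \frac{5}{9} + \frac{h}{9}$
$J = - \frac{1}{9}$ ($J = \frac{5}{9} + \frac{1}{9} \left(-6\right) = \frac{5}{9} - \frac{2}{3} = - \frac{1}{9} \approx -0.11111$)
$\frac{J + 4151}{22015 + p} = \frac{- \frac{1}{9} + 4151}{22015 - 35149} = \frac{37358}{9 \left(-13134\right)} = \frac{37358}{9} \left(- \frac{1}{13134}\right) = - \frac{18679}{59103}$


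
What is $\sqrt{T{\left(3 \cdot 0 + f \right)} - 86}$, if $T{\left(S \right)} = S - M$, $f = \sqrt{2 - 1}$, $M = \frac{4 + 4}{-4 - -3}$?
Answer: $i \sqrt{77} \approx 8.775 i$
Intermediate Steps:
$M = -8$ ($M = \frac{8}{-4 + \left(-2 + 5\right)} = \frac{8}{-4 + 3} = \frac{8}{-1} = 8 \left(-1\right) = -8$)
$f = 1$ ($f = \sqrt{1} = 1$)
$T{\left(S \right)} = 8 + S$ ($T{\left(S \right)} = S - -8 = S + 8 = 8 + S$)
$\sqrt{T{\left(3 \cdot 0 + f \right)} - 86} = \sqrt{\left(8 + \left(3 \cdot 0 + 1\right)\right) - 86} = \sqrt{\left(8 + \left(0 + 1\right)\right) - 86} = \sqrt{\left(8 + 1\right) - 86} = \sqrt{9 - 86} = \sqrt{-77} = i \sqrt{77}$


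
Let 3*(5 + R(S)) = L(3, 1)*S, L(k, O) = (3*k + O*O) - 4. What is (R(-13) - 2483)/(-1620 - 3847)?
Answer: 2514/5467 ≈ 0.45985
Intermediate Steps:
L(k, O) = -4 + O² + 3*k (L(k, O) = (3*k + O²) - 4 = (O² + 3*k) - 4 = -4 + O² + 3*k)
R(S) = -5 + 2*S (R(S) = -5 + ((-4 + 1² + 3*3)*S)/3 = -5 + ((-4 + 1 + 9)*S)/3 = -5 + (6*S)/3 = -5 + 2*S)
(R(-13) - 2483)/(-1620 - 3847) = ((-5 + 2*(-13)) - 2483)/(-1620 - 3847) = ((-5 - 26) - 2483)/(-5467) = (-31 - 2483)*(-1/5467) = -2514*(-1/5467) = 2514/5467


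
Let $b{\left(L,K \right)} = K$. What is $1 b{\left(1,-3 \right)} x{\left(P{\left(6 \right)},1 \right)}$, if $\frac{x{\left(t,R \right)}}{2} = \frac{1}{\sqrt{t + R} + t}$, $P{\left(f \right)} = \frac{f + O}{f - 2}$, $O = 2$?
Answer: $-12 + 6 \sqrt{3} \approx -1.6077$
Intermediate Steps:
$P{\left(f \right)} = \frac{2 + f}{-2 + f}$ ($P{\left(f \right)} = \frac{f + 2}{f - 2} = \frac{2 + f}{-2 + f}$)
$x{\left(t,R \right)} = \frac{2}{t + \sqrt{R + t}}$ ($x{\left(t,R \right)} = \frac{2}{\sqrt{t + R} + t} = \frac{2}{\sqrt{R + t} + t} = \frac{2}{t + \sqrt{R + t}}$)
$1 b{\left(1,-3 \right)} x{\left(P{\left(6 \right)},1 \right)} = 1 \left(-3\right) \frac{2}{\frac{2 + 6}{-2 + 6} + \sqrt{1 + \frac{2 + 6}{-2 + 6}}} = - 3 \frac{2}{\frac{1}{4} \cdot 8 + \sqrt{1 + \frac{1}{4} \cdot 8}} = - 3 \frac{2}{2 + \sqrt{1 + 2}} = - 3 \frac{2}{2 + \sqrt{3}} = - \frac{6}{2 + \sqrt{3}}$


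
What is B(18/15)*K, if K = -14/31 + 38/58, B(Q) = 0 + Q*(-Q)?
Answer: -6588/22475 ≈ -0.29313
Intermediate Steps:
B(Q) = -Q**2 (B(Q) = 0 - Q**2 = -Q**2)
K = 183/899 (K = -14*1/31 + 38*(1/58) = -14/31 + 19/29 = 183/899 ≈ 0.20356)
B(18/15)*K = -(18/15)**2*(183/899) = -(18*(1/15))**2*(183/899) = -(6/5)**2*(183/899) = -1*36/25*(183/899) = -36/25*183/899 = -6588/22475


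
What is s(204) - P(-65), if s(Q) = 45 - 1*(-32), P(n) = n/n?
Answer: 76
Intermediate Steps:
P(n) = 1
s(Q) = 77 (s(Q) = 45 + 32 = 77)
s(204) - P(-65) = 77 - 1*1 = 77 - 1 = 76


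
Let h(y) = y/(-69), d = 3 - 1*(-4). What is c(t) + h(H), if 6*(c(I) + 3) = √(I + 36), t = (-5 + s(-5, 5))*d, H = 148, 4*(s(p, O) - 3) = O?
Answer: -355/69 + √123/12 ≈ -4.2207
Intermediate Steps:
s(p, O) = 3 + O/4
d = 7 (d = 3 + 4 = 7)
h(y) = -y/69 (h(y) = y*(-1/69) = -y/69)
t = -21/4 (t = (-5 + (3 + (¼)*5))*7 = (-5 + (3 + 5/4))*7 = (-5 + 17/4)*7 = -¾*7 = -21/4 ≈ -5.2500)
c(I) = -3 + √(36 + I)/6 (c(I) = -3 + √(I + 36)/6 = -3 + √(36 + I)/6)
c(t) + h(H) = (-3 + √(36 - 21/4)/6) - 1/69*148 = (-3 + √(123/4)/6) - 148/69 = (-3 + (√123/2)/6) - 148/69 = (-3 + √123/12) - 148/69 = -355/69 + √123/12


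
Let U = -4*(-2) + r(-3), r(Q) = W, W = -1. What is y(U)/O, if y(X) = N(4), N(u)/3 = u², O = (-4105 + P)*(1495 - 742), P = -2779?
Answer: -4/431971 ≈ -9.2599e-6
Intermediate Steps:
r(Q) = -1
O = -5183652 (O = (-4105 - 2779)*(1495 - 742) = -6884*753 = -5183652)
U = 7 (U = -4*(-2) - 1 = 8 - 1 = 7)
N(u) = 3*u²
y(X) = 48 (y(X) = 3*4² = 3*16 = 48)
y(U)/O = 48/(-5183652) = 48*(-1/5183652) = -4/431971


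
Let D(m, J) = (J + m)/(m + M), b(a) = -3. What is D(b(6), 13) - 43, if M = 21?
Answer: -382/9 ≈ -42.444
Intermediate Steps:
D(m, J) = (J + m)/(21 + m) (D(m, J) = (J + m)/(m + 21) = (J + m)/(21 + m))
D(b(6), 13) - 43 = (13 - 3)/(21 - 3) - 43 = 10/18 - 43 = (1/18)*10 - 43 = 5/9 - 43 = -382/9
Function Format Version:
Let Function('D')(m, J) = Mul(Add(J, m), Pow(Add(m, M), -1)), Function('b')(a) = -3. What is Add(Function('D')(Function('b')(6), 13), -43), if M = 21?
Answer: Rational(-382, 9) ≈ -42.444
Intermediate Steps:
Function('D')(m, J) = Mul(Pow(Add(21, m), -1), Add(J, m)) (Function('D')(m, J) = Mul(Add(J, m), Pow(Add(m, 21), -1)) = Mul(Add(J, m), Pow(Add(21, m), -1)) = Mul(Pow(Add(21, m), -1), Add(J, m)))
Add(Function('D')(Function('b')(6), 13), -43) = Add(Mul(Pow(Add(21, -3), -1), Add(13, -3)), -43) = Add(Mul(Pow(18, -1), 10), -43) = Add(Mul(Rational(1, 18), 10), -43) = Add(Rational(5, 9), -43) = Rational(-382, 9)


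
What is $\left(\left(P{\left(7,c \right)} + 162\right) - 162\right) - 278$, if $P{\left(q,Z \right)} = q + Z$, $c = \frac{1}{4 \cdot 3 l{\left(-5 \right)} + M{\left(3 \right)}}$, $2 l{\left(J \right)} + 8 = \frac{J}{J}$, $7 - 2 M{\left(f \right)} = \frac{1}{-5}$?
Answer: $- \frac{52037}{192} \approx -271.03$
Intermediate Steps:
$M{\left(f \right)} = \frac{18}{5}$ ($M{\left(f \right)} = \frac{7}{2} - \frac{1}{2 \left(-5\right)} = \frac{7}{2} - - \frac{1}{10} = \frac{7}{2} + \frac{1}{10} = \frac{18}{5}$)
$l{\left(J \right)} = - \frac{7}{2}$ ($l{\left(J \right)} = -4 + \frac{J \frac{1}{J}}{2} = -4 + \frac{1}{2} \cdot 1 = -4 + \frac{1}{2} = - \frac{7}{2}$)
$c = - \frac{5}{192}$ ($c = \frac{1}{4 \cdot 3 \left(- \frac{7}{2}\right) + \frac{18}{5}} = \frac{1}{12 \left(- \frac{7}{2}\right) + \frac{18}{5}} = \frac{1}{-42 + \frac{18}{5}} = \frac{1}{- \frac{192}{5}} = - \frac{5}{192} \approx -0.026042$)
$P{\left(q,Z \right)} = Z + q$
$\left(\left(P{\left(7,c \right)} + 162\right) - 162\right) - 278 = \left(\left(\left(- \frac{5}{192} + 7\right) + 162\right) - 162\right) - 278 = \left(\left(\frac{1339}{192} + 162\right) - 162\right) - 278 = \left(\frac{32443}{192} - 162\right) - 278 = \frac{1339}{192} - 278 = - \frac{52037}{192}$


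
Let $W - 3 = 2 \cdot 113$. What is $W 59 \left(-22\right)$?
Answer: $-297242$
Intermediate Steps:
$W = 229$ ($W = 3 + 2 \cdot 113 = 3 + 226 = 229$)
$W 59 \left(-22\right) = 229 \cdot 59 \left(-22\right) = 229 \left(-1298\right) = -297242$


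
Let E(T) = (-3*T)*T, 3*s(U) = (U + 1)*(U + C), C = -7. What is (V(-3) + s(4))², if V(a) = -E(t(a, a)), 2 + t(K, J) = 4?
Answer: 49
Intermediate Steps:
t(K, J) = 2 (t(K, J) = -2 + 4 = 2)
s(U) = (1 + U)*(-7 + U)/3 (s(U) = ((U + 1)*(U - 7))/3 = ((1 + U)*(-7 + U))/3 = (1 + U)*(-7 + U)/3)
E(T) = -3*T²
V(a) = 12 (V(a) = -(-3)*2² = -(-3)*4 = -1*(-12) = 12)
(V(-3) + s(4))² = (12 + (-7/3 - 2*4 + (⅓)*4²))² = (12 + (-7/3 - 8 + (⅓)*16))² = (12 + (-7/3 - 8 + 16/3))² = (12 - 5)² = 7² = 49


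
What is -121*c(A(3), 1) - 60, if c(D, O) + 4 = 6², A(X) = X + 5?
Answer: -3932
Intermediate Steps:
A(X) = 5 + X
c(D, O) = 32 (c(D, O) = -4 + 6² = -4 + 36 = 32)
-121*c(A(3), 1) - 60 = -121*32 - 60 = -3872 - 60 = -3932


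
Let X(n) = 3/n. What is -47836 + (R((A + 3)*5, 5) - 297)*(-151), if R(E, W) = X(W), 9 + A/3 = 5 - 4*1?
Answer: -15398/5 ≈ -3079.6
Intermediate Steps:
A = -24 (A = -27 + 3*(5 - 4*1) = -27 + 3*(5 - 4) = -27 + 3*1 = -27 + 3 = -24)
R(E, W) = 3/W
-47836 + (R((A + 3)*5, 5) - 297)*(-151) = -47836 + (3/5 - 297)*(-151) = -47836 + (3*(⅕) - 297)*(-151) = -47836 + (⅗ - 297)*(-151) = -47836 - 1482/5*(-151) = -47836 + 223782/5 = -15398/5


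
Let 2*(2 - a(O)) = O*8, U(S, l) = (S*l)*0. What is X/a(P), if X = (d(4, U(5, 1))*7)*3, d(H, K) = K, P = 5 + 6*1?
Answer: 0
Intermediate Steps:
P = 11 (P = 5 + 6 = 11)
U(S, l) = 0
a(O) = 2 - 4*O (a(O) = 2 - O*8/2 = 2 - 4*O)
X = 0 (X = (0*7)*3 = 0*3 = 0)
X/a(P) = 0/(2 - 4*11) = 0/(2 - 44) = 0/(-42) = 0*(-1/42) = 0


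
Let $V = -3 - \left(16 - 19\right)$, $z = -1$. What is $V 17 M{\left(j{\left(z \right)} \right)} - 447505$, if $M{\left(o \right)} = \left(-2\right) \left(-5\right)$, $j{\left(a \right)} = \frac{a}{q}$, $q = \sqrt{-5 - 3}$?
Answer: $-447505$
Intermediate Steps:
$q = 2 i \sqrt{2}$ ($q = \sqrt{-8} = 2 i \sqrt{2} \approx 2.8284 i$)
$V = 0$ ($V = -3 - -3 = -3 + 3 = 0$)
$j{\left(a \right)} = - \frac{i a \sqrt{2}}{4}$ ($j{\left(a \right)} = \frac{a}{2 i \sqrt{2}} = a \left(- \frac{i \sqrt{2}}{4}\right) = - \frac{i a \sqrt{2}}{4}$)
$M{\left(o \right)} = 10$
$V 17 M{\left(j{\left(z \right)} \right)} - 447505 = 0 \cdot 17 \cdot 10 - 447505 = 0 \cdot 10 - 447505 = 0 - 447505 = -447505$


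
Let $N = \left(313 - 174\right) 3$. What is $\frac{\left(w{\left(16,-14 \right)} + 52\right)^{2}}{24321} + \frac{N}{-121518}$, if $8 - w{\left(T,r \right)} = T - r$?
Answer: $\frac{11024927}{328382142} \approx 0.033573$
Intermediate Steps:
$w{\left(T,r \right)} = 8 + r - T$ ($w{\left(T,r \right)} = 8 - \left(T - r\right) = 8 + r - T$)
$N = 417$ ($N = 139 \cdot 3 = 417$)
$\frac{\left(w{\left(16,-14 \right)} + 52\right)^{2}}{24321} + \frac{N}{-121518} = \frac{\left(\left(8 - 14 - 16\right) + 52\right)^{2}}{24321} + \frac{417}{-121518} = \left(\left(8 - 14 - 16\right) + 52\right)^{2} \cdot \frac{1}{24321} + 417 \left(- \frac{1}{121518}\right) = \left(-22 + 52\right)^{2} \cdot \frac{1}{24321} - \frac{139}{40506} = 30^{2} \cdot \frac{1}{24321} - \frac{139}{40506} = 900 \cdot \frac{1}{24321} - \frac{139}{40506} = \frac{300}{8107} - \frac{139}{40506} = \frac{11024927}{328382142}$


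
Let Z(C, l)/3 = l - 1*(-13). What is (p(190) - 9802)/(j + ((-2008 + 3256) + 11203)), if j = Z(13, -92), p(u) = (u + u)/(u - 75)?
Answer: -3635/4531 ≈ -0.80225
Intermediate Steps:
Z(C, l) = 39 + 3*l (Z(C, l) = 3*(l - 1*(-13)) = 3*(l + 13) = 3*(13 + l) = 39 + 3*l)
p(u) = 2*u/(-75 + u) (p(u) = (2*u)/(-75 + u) = 2*u/(-75 + u))
j = -237 (j = 39 + 3*(-92) = 39 - 276 = -237)
(p(190) - 9802)/(j + ((-2008 + 3256) + 11203)) = (2*190/(-75 + 190) - 9802)/(-237 + ((-2008 + 3256) + 11203)) = (2*190/115 - 9802)/(-237 + (1248 + 11203)) = (2*190*(1/115) - 9802)/(-237 + 12451) = (76/23 - 9802)/12214 = -225370/23*1/12214 = -3635/4531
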